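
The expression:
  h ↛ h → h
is always true.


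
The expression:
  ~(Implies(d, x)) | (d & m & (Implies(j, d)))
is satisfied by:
  {m: True, d: True, x: False}
  {d: True, x: False, m: False}
  {x: True, m: True, d: True}


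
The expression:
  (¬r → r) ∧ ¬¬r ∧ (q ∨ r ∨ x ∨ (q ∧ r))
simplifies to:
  r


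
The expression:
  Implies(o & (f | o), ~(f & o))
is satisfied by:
  {o: False, f: False}
  {f: True, o: False}
  {o: True, f: False}


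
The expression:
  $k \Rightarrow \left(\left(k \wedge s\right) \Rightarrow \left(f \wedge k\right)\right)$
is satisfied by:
  {f: True, s: False, k: False}
  {s: False, k: False, f: False}
  {f: True, k: True, s: False}
  {k: True, s: False, f: False}
  {f: True, s: True, k: False}
  {s: True, f: False, k: False}
  {f: True, k: True, s: True}


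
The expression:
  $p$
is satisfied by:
  {p: True}


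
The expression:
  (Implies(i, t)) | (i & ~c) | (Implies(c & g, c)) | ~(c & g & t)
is always true.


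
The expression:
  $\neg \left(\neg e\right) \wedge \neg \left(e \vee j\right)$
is never true.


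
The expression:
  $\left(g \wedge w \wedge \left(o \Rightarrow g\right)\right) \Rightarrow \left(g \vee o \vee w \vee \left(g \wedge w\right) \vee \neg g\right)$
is always true.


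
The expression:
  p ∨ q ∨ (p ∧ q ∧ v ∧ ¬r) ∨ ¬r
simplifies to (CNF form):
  p ∨ q ∨ ¬r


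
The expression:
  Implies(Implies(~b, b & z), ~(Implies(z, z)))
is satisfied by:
  {b: False}


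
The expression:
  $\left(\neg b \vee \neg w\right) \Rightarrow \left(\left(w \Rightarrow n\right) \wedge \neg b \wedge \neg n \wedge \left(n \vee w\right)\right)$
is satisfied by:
  {w: True, b: True}


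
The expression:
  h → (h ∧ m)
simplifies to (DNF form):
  m ∨ ¬h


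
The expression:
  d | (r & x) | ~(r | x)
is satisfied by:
  {d: True, r: False, x: False}
  {x: True, d: True, r: False}
  {d: True, r: True, x: False}
  {x: True, d: True, r: True}
  {x: False, r: False, d: False}
  {x: True, r: True, d: False}


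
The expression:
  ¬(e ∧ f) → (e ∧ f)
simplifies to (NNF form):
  e ∧ f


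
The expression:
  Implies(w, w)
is always true.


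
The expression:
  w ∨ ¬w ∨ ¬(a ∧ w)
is always true.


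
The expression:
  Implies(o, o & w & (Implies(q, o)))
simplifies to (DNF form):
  w | ~o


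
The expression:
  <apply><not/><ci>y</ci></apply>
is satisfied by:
  {y: False}


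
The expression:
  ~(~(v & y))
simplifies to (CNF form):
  v & y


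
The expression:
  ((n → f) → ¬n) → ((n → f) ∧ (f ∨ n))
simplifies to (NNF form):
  f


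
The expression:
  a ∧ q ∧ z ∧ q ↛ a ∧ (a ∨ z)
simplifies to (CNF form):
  False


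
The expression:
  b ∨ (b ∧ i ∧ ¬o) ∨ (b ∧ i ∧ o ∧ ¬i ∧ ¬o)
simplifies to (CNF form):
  b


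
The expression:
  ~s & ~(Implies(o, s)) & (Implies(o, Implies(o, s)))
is never true.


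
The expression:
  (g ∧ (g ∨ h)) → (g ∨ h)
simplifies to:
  True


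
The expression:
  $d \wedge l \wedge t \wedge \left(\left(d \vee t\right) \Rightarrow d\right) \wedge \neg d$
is never true.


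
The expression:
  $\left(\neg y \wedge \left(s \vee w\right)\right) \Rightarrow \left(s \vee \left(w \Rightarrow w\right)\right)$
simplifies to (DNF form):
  $\text{True}$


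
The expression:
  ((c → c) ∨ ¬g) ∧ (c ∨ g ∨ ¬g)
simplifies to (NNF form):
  True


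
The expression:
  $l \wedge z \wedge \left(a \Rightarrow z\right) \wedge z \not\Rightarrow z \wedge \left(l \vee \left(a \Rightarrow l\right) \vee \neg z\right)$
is never true.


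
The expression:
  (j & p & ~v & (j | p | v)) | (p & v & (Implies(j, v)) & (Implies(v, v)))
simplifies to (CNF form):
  p & (j | v)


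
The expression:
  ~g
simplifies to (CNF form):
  ~g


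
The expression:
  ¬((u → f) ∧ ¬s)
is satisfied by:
  {u: True, s: True, f: False}
  {s: True, f: False, u: False}
  {u: True, s: True, f: True}
  {s: True, f: True, u: False}
  {u: True, f: False, s: False}


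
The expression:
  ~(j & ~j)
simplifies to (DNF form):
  True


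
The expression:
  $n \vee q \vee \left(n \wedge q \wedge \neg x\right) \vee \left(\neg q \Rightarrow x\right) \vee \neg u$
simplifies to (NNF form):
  $n \vee q \vee x \vee \neg u$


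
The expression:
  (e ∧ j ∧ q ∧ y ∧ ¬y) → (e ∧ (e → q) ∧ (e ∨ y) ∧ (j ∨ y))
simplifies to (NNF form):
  True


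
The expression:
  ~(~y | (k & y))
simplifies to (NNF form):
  y & ~k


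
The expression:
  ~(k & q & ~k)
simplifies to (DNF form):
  True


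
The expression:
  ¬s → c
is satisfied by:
  {c: True, s: True}
  {c: True, s: False}
  {s: True, c: False}


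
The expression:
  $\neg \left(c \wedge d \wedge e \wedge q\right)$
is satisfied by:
  {c: False, q: False, d: False, e: False}
  {e: True, c: False, q: False, d: False}
  {d: True, c: False, q: False, e: False}
  {e: True, d: True, c: False, q: False}
  {q: True, e: False, c: False, d: False}
  {e: True, q: True, c: False, d: False}
  {d: True, q: True, e: False, c: False}
  {e: True, d: True, q: True, c: False}
  {c: True, d: False, q: False, e: False}
  {e: True, c: True, d: False, q: False}
  {d: True, c: True, e: False, q: False}
  {e: True, d: True, c: True, q: False}
  {q: True, c: True, d: False, e: False}
  {e: True, q: True, c: True, d: False}
  {d: True, q: True, c: True, e: False}


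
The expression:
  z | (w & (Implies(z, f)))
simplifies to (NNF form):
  w | z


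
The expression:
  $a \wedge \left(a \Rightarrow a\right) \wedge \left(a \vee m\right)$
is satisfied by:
  {a: True}


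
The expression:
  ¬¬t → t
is always true.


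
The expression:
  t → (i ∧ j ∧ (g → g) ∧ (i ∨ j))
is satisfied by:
  {j: True, i: True, t: False}
  {j: True, i: False, t: False}
  {i: True, j: False, t: False}
  {j: False, i: False, t: False}
  {t: True, j: True, i: True}


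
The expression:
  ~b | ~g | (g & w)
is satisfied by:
  {w: True, g: False, b: False}
  {g: False, b: False, w: False}
  {b: True, w: True, g: False}
  {b: True, g: False, w: False}
  {w: True, g: True, b: False}
  {g: True, w: False, b: False}
  {b: True, g: True, w: True}


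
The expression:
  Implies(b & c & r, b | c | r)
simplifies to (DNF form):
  True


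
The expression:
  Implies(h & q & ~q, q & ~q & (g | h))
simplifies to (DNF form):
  True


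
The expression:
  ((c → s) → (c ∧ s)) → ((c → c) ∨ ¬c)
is always true.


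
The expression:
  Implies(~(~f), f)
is always true.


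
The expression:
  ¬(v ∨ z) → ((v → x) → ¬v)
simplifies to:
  True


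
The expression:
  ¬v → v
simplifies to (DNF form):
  v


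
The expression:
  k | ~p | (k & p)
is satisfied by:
  {k: True, p: False}
  {p: False, k: False}
  {p: True, k: True}


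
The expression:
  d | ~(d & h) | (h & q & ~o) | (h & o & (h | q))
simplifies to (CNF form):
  True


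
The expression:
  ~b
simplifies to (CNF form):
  ~b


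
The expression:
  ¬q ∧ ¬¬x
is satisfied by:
  {x: True, q: False}


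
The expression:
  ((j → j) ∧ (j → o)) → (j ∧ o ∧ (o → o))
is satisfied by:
  {j: True}


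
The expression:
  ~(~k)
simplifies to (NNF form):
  k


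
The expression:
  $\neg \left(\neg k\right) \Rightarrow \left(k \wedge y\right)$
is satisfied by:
  {y: True, k: False}
  {k: False, y: False}
  {k: True, y: True}


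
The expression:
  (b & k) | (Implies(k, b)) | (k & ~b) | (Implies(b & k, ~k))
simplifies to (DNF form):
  True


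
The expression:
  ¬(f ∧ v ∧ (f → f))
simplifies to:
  ¬f ∨ ¬v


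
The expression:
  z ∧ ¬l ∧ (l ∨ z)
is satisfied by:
  {z: True, l: False}


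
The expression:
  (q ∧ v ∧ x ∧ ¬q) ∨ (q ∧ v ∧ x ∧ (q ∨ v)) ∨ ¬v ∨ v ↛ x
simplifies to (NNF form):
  q ∨ ¬v ∨ ¬x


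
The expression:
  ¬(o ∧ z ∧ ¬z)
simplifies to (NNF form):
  True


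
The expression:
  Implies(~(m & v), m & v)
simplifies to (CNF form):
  m & v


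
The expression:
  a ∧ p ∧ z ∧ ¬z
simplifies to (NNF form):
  False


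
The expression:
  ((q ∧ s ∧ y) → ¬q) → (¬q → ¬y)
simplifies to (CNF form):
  q ∨ ¬y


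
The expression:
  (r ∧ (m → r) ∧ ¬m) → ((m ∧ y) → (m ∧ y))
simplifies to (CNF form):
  True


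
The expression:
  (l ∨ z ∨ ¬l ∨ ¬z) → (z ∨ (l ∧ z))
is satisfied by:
  {z: True}


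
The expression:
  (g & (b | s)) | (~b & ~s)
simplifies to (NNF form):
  g | (~b & ~s)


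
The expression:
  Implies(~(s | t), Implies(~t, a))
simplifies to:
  a | s | t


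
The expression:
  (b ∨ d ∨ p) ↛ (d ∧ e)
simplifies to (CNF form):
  (d ∨ ¬d) ∧ (¬d ∨ ¬e) ∧ (b ∨ d ∨ p) ∧ (b ∨ d ∨ ¬d) ∧ (b ∨ p ∨ ¬e) ∧ (b ∨ ¬d ∨ ¬e) ∧ (d ∨ p ∨ ¬d) ∧ (p ∨ ¬d ∨ ¬e)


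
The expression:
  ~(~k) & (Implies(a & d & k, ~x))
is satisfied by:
  {k: True, x: False, d: False, a: False}
  {a: True, k: True, x: False, d: False}
  {d: True, k: True, x: False, a: False}
  {a: True, d: True, k: True, x: False}
  {x: True, k: True, a: False, d: False}
  {a: True, x: True, k: True, d: False}
  {d: True, x: True, k: True, a: False}


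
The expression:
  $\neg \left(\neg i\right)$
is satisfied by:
  {i: True}


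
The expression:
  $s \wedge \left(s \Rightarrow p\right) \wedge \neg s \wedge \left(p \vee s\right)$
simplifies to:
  $\text{False}$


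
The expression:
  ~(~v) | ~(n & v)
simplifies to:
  True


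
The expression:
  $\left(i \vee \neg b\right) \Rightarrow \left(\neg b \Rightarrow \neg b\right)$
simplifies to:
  $\text{True}$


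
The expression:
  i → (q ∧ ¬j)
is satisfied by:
  {q: True, i: False, j: False}
  {q: False, i: False, j: False}
  {j: True, q: True, i: False}
  {j: True, q: False, i: False}
  {i: True, q: True, j: False}


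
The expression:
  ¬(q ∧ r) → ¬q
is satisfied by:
  {r: True, q: False}
  {q: False, r: False}
  {q: True, r: True}


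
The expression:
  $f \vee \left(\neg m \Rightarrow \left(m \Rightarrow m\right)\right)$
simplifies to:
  $\text{True}$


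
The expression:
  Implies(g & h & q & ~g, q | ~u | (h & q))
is always true.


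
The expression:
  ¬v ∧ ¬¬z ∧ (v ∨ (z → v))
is never true.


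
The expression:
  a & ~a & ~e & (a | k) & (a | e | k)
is never true.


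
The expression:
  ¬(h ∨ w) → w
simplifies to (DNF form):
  h ∨ w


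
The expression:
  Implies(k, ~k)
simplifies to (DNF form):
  ~k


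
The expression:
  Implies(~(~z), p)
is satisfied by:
  {p: True, z: False}
  {z: False, p: False}
  {z: True, p: True}


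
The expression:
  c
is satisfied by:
  {c: True}


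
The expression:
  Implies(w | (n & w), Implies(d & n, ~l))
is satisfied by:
  {l: False, d: False, n: False, w: False}
  {w: True, l: False, d: False, n: False}
  {n: True, l: False, d: False, w: False}
  {w: True, n: True, l: False, d: False}
  {d: True, w: False, l: False, n: False}
  {w: True, d: True, l: False, n: False}
  {n: True, d: True, w: False, l: False}
  {w: True, n: True, d: True, l: False}
  {l: True, n: False, d: False, w: False}
  {w: True, l: True, n: False, d: False}
  {n: True, l: True, w: False, d: False}
  {w: True, n: True, l: True, d: False}
  {d: True, l: True, n: False, w: False}
  {w: True, d: True, l: True, n: False}
  {n: True, d: True, l: True, w: False}


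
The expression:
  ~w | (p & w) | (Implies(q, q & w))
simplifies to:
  True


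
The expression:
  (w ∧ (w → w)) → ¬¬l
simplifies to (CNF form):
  l ∨ ¬w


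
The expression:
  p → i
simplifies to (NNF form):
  i ∨ ¬p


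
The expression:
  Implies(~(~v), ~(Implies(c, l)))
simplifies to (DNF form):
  ~v | (c & ~l)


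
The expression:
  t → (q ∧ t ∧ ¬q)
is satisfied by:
  {t: False}


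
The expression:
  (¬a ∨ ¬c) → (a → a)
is always true.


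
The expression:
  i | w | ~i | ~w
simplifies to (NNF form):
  True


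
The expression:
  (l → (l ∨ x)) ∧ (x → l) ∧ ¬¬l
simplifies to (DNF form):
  l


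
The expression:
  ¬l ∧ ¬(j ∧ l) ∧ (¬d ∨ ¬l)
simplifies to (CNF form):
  ¬l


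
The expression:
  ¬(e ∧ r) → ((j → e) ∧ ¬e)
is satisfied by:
  {r: True, j: False, e: False}
  {j: False, e: False, r: False}
  {r: True, e: True, j: False}
  {r: True, e: True, j: True}


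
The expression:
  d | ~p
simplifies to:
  d | ~p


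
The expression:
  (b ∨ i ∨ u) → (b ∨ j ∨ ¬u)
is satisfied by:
  {b: True, j: True, u: False}
  {b: True, j: False, u: False}
  {j: True, b: False, u: False}
  {b: False, j: False, u: False}
  {b: True, u: True, j: True}
  {b: True, u: True, j: False}
  {u: True, j: True, b: False}


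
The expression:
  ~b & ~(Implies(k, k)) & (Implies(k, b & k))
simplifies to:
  False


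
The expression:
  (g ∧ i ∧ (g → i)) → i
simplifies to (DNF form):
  True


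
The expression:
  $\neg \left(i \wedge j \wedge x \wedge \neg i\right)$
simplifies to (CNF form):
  $\text{True}$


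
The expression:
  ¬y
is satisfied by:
  {y: False}


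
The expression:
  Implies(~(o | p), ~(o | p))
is always true.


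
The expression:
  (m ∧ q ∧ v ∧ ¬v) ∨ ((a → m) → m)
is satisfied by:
  {a: True, m: True}
  {a: True, m: False}
  {m: True, a: False}


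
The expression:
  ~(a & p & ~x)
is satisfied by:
  {x: True, p: False, a: False}
  {p: False, a: False, x: False}
  {x: True, a: True, p: False}
  {a: True, p: False, x: False}
  {x: True, p: True, a: False}
  {p: True, x: False, a: False}
  {x: True, a: True, p: True}


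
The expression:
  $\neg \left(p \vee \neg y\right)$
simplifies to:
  $y \wedge \neg p$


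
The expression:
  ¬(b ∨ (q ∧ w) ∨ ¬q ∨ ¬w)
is never true.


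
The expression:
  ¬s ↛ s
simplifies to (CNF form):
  True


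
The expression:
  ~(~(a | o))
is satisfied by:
  {a: True, o: True}
  {a: True, o: False}
  {o: True, a: False}


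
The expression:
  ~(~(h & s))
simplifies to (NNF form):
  h & s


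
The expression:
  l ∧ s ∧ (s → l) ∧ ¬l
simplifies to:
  False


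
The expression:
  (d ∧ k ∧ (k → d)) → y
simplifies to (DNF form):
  y ∨ ¬d ∨ ¬k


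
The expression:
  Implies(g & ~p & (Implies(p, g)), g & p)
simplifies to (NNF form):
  p | ~g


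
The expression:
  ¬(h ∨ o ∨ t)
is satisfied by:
  {h: False, o: False, t: False}


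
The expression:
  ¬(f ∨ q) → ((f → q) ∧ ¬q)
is always true.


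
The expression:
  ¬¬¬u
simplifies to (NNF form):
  ¬u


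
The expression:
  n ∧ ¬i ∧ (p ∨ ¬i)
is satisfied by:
  {n: True, i: False}


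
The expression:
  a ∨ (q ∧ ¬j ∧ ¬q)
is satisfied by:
  {a: True}


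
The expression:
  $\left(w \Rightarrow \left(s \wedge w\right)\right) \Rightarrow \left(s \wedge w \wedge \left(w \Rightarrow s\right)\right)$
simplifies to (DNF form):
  $w$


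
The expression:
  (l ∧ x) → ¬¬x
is always true.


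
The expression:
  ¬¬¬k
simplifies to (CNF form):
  ¬k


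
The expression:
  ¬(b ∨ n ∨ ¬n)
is never true.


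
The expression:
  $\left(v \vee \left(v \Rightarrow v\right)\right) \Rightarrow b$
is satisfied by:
  {b: True}


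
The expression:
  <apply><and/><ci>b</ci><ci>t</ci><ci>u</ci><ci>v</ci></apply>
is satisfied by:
  {t: True, u: True, b: True, v: True}


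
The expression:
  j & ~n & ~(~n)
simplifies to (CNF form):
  False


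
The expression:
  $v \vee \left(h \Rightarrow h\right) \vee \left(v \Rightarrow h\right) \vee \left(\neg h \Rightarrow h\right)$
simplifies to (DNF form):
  $\text{True}$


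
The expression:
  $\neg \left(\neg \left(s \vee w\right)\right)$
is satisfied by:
  {s: True, w: True}
  {s: True, w: False}
  {w: True, s: False}


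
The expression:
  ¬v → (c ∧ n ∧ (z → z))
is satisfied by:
  {n: True, v: True, c: True}
  {n: True, v: True, c: False}
  {v: True, c: True, n: False}
  {v: True, c: False, n: False}
  {n: True, c: True, v: False}


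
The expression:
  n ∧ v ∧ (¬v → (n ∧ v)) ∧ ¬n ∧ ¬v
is never true.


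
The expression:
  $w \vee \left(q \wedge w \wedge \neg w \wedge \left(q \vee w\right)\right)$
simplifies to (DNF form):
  $w$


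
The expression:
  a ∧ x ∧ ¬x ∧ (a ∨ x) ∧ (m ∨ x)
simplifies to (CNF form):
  False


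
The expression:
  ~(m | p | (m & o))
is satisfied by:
  {p: False, m: False}


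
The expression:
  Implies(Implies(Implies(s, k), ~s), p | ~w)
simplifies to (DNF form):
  p | ~w | (k & s)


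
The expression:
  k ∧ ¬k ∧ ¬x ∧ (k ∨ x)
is never true.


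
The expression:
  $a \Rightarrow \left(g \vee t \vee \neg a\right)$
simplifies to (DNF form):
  $g \vee t \vee \neg a$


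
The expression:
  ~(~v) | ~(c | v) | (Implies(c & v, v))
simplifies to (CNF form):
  True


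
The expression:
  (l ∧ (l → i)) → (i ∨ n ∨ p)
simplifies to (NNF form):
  True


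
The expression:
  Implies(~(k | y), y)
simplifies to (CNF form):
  k | y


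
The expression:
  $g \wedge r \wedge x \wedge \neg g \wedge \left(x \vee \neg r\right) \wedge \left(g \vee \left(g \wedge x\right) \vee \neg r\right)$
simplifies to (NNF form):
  $\text{False}$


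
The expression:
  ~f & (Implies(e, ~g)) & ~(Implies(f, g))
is never true.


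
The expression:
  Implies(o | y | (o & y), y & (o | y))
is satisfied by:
  {y: True, o: False}
  {o: False, y: False}
  {o: True, y: True}


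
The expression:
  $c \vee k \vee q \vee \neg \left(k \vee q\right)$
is always true.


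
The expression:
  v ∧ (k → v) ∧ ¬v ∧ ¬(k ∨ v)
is never true.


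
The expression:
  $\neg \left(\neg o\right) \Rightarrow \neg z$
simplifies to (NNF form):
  $\neg o \vee \neg z$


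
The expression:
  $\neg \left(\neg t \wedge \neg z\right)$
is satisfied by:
  {t: True, z: True}
  {t: True, z: False}
  {z: True, t: False}


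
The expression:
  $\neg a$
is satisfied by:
  {a: False}


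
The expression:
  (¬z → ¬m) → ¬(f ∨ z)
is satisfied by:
  {m: True, z: False, f: False}
  {m: False, z: False, f: False}
  {f: True, m: True, z: False}


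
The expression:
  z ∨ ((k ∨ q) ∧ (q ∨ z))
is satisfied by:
  {q: True, z: True}
  {q: True, z: False}
  {z: True, q: False}


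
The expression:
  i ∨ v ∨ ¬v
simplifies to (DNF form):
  True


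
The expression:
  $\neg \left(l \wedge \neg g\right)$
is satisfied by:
  {g: True, l: False}
  {l: False, g: False}
  {l: True, g: True}


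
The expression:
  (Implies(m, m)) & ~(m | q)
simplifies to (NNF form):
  ~m & ~q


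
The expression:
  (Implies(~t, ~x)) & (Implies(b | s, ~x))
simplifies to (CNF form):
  (t | ~x) & (~b | ~x) & (~s | ~x)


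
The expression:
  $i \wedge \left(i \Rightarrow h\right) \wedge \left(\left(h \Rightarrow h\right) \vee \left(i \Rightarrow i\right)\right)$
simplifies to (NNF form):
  $h \wedge i$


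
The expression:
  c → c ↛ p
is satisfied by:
  {p: False, c: False}
  {c: True, p: False}
  {p: True, c: False}


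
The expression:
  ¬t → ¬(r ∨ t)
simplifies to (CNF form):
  t ∨ ¬r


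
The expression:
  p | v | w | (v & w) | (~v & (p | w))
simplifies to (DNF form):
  p | v | w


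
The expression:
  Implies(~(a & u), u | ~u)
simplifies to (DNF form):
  True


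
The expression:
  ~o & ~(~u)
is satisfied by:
  {u: True, o: False}


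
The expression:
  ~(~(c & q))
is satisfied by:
  {c: True, q: True}


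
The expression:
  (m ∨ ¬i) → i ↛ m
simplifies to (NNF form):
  i ∧ ¬m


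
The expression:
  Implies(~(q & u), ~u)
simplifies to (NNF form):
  q | ~u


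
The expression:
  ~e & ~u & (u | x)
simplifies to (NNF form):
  x & ~e & ~u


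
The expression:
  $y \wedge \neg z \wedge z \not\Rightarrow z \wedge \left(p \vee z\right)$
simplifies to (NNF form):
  $\text{False}$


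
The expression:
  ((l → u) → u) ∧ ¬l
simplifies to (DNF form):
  u ∧ ¬l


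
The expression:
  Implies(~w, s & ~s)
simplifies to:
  w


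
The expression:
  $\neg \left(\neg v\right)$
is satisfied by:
  {v: True}


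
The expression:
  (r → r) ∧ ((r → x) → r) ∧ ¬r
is never true.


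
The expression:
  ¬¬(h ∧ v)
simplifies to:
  h ∧ v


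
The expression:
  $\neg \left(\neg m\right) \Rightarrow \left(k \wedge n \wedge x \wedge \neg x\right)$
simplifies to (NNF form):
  $\neg m$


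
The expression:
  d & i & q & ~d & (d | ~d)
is never true.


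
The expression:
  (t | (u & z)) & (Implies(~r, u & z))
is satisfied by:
  {t: True, z: True, u: True, r: True}
  {t: True, z: True, u: True, r: False}
  {t: True, z: True, r: True, u: False}
  {t: True, u: True, r: True, z: False}
  {t: True, u: False, r: True, z: False}
  {z: True, u: True, r: True, t: False}
  {z: True, u: True, r: False, t: False}


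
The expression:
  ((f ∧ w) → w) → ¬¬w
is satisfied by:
  {w: True}


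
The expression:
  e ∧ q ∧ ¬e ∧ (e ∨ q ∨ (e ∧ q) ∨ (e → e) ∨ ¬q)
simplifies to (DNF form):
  False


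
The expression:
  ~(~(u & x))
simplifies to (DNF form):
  u & x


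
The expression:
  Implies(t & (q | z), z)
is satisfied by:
  {z: True, t: False, q: False}
  {t: False, q: False, z: False}
  {q: True, z: True, t: False}
  {q: True, t: False, z: False}
  {z: True, t: True, q: False}
  {t: True, z: False, q: False}
  {q: True, t: True, z: True}


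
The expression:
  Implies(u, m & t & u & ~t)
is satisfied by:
  {u: False}


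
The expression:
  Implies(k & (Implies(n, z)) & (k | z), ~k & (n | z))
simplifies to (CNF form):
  (n | ~k) & (~k | ~z)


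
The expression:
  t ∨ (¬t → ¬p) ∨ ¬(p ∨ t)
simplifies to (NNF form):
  t ∨ ¬p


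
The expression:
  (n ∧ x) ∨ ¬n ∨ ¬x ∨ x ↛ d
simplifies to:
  True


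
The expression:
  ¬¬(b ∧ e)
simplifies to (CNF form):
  b ∧ e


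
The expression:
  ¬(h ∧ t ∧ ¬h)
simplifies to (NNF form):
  True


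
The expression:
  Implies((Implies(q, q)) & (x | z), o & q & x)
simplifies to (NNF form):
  (o | ~x) & (q | ~x) & (x | ~z)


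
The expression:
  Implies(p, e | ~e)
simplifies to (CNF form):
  True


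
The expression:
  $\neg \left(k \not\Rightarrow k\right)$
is always true.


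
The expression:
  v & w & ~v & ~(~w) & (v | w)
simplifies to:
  False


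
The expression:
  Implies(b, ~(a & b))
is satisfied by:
  {a: False, b: False}
  {b: True, a: False}
  {a: True, b: False}


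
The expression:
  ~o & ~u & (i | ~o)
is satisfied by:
  {u: False, o: False}


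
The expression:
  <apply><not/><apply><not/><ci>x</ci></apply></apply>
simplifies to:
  <ci>x</ci>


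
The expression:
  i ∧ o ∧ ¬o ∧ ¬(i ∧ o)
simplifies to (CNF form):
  False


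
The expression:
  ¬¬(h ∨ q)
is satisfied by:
  {q: True, h: True}
  {q: True, h: False}
  {h: True, q: False}


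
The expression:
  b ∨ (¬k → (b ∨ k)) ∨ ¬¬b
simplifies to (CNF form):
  b ∨ k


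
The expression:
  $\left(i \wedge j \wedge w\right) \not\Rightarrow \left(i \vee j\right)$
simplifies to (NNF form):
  $\text{False}$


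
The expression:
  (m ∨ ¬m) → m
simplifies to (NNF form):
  m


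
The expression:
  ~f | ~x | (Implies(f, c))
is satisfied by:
  {c: True, x: False, f: False}
  {c: False, x: False, f: False}
  {f: True, c: True, x: False}
  {f: True, c: False, x: False}
  {x: True, c: True, f: False}
  {x: True, c: False, f: False}
  {x: True, f: True, c: True}


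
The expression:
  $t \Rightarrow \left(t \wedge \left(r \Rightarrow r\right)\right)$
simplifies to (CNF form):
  $\text{True}$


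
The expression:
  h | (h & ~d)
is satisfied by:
  {h: True}


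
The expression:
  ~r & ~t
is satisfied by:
  {r: False, t: False}


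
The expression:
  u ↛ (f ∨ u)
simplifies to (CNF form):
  False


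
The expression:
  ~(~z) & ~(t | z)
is never true.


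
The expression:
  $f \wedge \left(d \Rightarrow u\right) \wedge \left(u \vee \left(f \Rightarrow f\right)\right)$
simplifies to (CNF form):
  $f \wedge \left(u \vee \neg d\right)$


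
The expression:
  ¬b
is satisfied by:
  {b: False}


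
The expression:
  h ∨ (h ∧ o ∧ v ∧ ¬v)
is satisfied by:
  {h: True}


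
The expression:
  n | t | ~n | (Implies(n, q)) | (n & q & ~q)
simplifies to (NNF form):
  True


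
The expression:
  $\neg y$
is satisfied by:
  {y: False}


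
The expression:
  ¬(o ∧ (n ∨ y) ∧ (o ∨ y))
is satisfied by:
  {n: False, o: False, y: False}
  {y: True, n: False, o: False}
  {n: True, y: False, o: False}
  {y: True, n: True, o: False}
  {o: True, y: False, n: False}


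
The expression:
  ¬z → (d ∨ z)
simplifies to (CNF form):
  d ∨ z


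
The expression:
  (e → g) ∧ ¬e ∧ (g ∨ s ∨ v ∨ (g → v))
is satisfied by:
  {e: False}


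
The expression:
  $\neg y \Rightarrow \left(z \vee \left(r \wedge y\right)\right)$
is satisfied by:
  {y: True, z: True}
  {y: True, z: False}
  {z: True, y: False}


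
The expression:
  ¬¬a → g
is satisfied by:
  {g: True, a: False}
  {a: False, g: False}
  {a: True, g: True}


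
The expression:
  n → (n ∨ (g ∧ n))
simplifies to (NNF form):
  True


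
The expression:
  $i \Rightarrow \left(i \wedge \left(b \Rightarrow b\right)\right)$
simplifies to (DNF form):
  $\text{True}$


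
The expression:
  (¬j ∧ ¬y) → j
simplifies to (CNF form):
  j ∨ y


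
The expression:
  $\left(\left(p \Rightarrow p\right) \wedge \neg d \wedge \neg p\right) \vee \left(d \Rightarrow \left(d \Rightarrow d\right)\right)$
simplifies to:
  $\text{True}$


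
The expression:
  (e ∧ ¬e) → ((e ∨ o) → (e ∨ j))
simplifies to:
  True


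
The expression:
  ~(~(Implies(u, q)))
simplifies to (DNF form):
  q | ~u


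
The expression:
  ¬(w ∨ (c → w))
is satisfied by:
  {c: True, w: False}


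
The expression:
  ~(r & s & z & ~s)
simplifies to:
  True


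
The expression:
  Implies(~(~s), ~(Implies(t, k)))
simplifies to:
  ~s | (t & ~k)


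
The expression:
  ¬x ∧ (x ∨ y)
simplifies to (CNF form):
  y ∧ ¬x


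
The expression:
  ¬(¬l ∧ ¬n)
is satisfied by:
  {n: True, l: True}
  {n: True, l: False}
  {l: True, n: False}


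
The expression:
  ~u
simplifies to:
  ~u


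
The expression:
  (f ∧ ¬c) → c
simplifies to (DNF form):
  c ∨ ¬f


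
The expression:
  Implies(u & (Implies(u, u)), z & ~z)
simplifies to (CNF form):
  ~u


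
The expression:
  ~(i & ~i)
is always true.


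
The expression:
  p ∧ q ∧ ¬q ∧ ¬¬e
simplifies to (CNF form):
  False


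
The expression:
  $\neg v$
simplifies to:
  $\neg v$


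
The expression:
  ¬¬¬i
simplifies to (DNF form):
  ¬i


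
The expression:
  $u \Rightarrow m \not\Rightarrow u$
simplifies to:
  $\neg u$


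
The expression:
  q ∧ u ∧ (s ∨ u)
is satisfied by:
  {u: True, q: True}


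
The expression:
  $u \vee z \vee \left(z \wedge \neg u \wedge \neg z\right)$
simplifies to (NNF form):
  $u \vee z$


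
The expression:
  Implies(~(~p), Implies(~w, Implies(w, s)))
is always true.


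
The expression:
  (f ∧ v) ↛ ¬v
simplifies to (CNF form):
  f ∧ v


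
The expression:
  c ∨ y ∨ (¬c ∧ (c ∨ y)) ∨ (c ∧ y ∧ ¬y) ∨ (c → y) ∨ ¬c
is always true.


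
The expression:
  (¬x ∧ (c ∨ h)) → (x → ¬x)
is always true.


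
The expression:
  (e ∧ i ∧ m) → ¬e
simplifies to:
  ¬e ∨ ¬i ∨ ¬m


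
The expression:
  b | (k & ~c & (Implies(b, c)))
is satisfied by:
  {b: True, k: True, c: False}
  {b: True, k: False, c: False}
  {b: True, c: True, k: True}
  {b: True, c: True, k: False}
  {k: True, c: False, b: False}


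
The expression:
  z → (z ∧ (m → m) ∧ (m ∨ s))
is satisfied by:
  {m: True, s: True, z: False}
  {m: True, s: False, z: False}
  {s: True, m: False, z: False}
  {m: False, s: False, z: False}
  {z: True, m: True, s: True}
  {z: True, m: True, s: False}
  {z: True, s: True, m: False}


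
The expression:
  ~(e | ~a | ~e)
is never true.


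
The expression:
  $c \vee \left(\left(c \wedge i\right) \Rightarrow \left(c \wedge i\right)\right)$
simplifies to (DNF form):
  $\text{True}$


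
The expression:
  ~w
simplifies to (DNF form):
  ~w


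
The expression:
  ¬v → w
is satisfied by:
  {v: True, w: True}
  {v: True, w: False}
  {w: True, v: False}


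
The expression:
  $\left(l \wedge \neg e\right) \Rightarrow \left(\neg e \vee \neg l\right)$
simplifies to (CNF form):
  $\text{True}$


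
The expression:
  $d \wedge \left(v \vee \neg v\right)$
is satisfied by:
  {d: True}


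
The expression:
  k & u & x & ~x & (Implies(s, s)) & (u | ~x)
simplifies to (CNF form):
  False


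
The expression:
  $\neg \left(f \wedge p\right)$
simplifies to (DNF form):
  $\neg f \vee \neg p$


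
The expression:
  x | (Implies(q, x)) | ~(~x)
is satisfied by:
  {x: True, q: False}
  {q: False, x: False}
  {q: True, x: True}


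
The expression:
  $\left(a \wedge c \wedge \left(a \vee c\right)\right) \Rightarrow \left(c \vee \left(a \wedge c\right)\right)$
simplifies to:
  $\text{True}$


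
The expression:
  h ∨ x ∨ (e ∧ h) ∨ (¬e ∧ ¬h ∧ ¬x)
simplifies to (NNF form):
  h ∨ x ∨ ¬e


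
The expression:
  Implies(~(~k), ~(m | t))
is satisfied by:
  {t: False, k: False, m: False}
  {m: True, t: False, k: False}
  {t: True, m: False, k: False}
  {m: True, t: True, k: False}
  {k: True, m: False, t: False}


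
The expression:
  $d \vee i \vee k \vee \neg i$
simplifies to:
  $\text{True}$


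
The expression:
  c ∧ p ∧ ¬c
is never true.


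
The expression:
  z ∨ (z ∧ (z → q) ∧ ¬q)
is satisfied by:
  {z: True}


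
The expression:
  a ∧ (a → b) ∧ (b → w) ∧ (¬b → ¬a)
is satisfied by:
  {a: True, w: True, b: True}


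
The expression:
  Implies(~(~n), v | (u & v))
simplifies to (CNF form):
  v | ~n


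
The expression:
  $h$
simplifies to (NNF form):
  $h$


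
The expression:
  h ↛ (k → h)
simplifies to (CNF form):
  False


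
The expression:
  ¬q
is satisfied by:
  {q: False}


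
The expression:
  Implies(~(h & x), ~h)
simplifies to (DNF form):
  x | ~h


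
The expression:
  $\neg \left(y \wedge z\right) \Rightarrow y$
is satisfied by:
  {y: True}


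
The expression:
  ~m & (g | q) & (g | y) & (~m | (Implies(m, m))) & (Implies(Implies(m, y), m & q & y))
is never true.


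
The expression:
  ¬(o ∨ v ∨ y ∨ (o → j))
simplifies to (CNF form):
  False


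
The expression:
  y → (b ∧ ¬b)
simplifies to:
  ¬y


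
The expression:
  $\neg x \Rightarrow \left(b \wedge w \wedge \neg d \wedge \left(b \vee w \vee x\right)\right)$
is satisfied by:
  {x: True, b: True, w: True, d: False}
  {x: True, b: True, d: False, w: False}
  {x: True, w: True, d: False, b: False}
  {x: True, d: False, w: False, b: False}
  {x: True, b: True, d: True, w: True}
  {x: True, b: True, d: True, w: False}
  {x: True, d: True, w: True, b: False}
  {x: True, d: True, w: False, b: False}
  {b: True, w: True, d: False, x: False}


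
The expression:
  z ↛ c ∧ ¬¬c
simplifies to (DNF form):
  False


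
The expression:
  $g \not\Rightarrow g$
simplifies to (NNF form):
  $\text{False}$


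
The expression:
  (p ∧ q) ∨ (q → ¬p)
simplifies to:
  True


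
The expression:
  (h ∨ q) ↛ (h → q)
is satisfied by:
  {h: True, q: False}


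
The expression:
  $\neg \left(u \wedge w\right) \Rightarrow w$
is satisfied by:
  {w: True}


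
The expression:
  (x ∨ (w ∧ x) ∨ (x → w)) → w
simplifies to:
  w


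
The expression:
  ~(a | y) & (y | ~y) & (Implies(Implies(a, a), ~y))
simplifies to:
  ~a & ~y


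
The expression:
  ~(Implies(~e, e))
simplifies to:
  ~e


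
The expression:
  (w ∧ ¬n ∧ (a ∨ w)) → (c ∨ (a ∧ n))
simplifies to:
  c ∨ n ∨ ¬w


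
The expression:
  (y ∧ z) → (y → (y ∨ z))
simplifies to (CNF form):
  True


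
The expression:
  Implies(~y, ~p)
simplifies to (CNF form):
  y | ~p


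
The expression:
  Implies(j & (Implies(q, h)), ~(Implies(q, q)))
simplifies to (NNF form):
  ~j | (q & ~h)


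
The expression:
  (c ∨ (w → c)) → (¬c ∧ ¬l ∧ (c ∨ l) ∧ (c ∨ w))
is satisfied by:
  {w: True, c: False}


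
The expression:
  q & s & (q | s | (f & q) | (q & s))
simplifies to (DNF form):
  q & s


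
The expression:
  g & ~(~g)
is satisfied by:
  {g: True}


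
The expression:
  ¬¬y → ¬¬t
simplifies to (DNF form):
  t ∨ ¬y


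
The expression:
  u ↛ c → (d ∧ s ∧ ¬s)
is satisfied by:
  {c: True, u: False}
  {u: False, c: False}
  {u: True, c: True}


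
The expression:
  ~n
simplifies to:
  ~n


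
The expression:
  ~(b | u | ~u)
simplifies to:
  False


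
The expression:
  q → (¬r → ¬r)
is always true.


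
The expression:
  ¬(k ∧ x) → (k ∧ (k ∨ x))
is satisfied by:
  {k: True}


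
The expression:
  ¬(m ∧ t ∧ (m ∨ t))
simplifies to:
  ¬m ∨ ¬t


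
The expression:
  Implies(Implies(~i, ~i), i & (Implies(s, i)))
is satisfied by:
  {i: True}


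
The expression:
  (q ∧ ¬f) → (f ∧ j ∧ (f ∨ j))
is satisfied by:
  {f: True, q: False}
  {q: False, f: False}
  {q: True, f: True}


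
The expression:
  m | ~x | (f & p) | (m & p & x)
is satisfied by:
  {m: True, f: True, p: True, x: False}
  {m: True, f: True, p: False, x: False}
  {m: True, p: True, f: False, x: False}
  {m: True, p: False, f: False, x: False}
  {f: True, p: True, m: False, x: False}
  {f: True, p: False, m: False, x: False}
  {p: True, m: False, f: False, x: False}
  {p: False, m: False, f: False, x: False}
  {x: True, m: True, f: True, p: True}
  {x: True, m: True, f: True, p: False}
  {x: True, m: True, p: True, f: False}
  {x: True, m: True, p: False, f: False}
  {x: True, f: True, p: True, m: False}


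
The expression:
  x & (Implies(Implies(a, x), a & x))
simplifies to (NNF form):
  a & x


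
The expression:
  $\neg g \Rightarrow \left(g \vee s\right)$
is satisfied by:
  {g: True, s: True}
  {g: True, s: False}
  {s: True, g: False}


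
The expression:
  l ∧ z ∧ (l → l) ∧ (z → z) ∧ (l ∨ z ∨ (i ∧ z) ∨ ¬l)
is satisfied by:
  {z: True, l: True}


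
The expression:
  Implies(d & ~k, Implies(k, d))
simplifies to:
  True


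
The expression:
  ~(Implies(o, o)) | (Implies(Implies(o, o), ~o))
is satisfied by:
  {o: False}


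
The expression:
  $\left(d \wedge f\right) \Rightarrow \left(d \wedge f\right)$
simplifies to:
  $\text{True}$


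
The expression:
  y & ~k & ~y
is never true.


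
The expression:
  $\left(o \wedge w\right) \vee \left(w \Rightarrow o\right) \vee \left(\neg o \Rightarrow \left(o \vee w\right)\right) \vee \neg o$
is always true.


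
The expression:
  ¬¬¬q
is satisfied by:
  {q: False}


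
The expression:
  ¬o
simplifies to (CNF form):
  ¬o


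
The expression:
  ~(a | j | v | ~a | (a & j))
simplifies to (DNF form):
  False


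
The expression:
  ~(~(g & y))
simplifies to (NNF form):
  g & y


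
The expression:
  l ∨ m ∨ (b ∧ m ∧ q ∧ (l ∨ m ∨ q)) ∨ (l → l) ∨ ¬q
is always true.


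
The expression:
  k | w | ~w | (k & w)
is always true.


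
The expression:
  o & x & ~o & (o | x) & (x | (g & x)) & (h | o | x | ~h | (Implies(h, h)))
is never true.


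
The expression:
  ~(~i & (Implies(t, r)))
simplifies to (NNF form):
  i | (t & ~r)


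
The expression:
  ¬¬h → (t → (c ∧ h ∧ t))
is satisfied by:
  {c: True, h: False, t: False}
  {h: False, t: False, c: False}
  {c: True, t: True, h: False}
  {t: True, h: False, c: False}
  {c: True, h: True, t: False}
  {h: True, c: False, t: False}
  {c: True, t: True, h: True}


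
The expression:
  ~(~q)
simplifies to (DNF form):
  q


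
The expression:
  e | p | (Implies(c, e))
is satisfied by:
  {p: True, e: True, c: False}
  {p: True, c: False, e: False}
  {e: True, c: False, p: False}
  {e: False, c: False, p: False}
  {p: True, e: True, c: True}
  {p: True, c: True, e: False}
  {e: True, c: True, p: False}


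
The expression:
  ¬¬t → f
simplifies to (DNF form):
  f ∨ ¬t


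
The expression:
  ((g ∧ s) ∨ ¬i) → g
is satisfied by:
  {i: True, g: True}
  {i: True, g: False}
  {g: True, i: False}


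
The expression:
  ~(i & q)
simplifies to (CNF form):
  ~i | ~q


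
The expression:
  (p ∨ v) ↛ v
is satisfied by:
  {p: True, v: False}


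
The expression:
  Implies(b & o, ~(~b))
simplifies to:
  True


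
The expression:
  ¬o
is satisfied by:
  {o: False}


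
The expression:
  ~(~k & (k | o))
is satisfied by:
  {k: True, o: False}
  {o: False, k: False}
  {o: True, k: True}


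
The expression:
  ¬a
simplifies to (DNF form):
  ¬a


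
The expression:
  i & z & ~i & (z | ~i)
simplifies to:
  False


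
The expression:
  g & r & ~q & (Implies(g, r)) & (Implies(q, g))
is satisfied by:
  {r: True, g: True, q: False}


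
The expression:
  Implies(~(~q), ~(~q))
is always true.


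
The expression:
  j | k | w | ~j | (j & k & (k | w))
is always true.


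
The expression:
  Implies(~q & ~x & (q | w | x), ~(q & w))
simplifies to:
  True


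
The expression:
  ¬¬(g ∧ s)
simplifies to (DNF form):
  g ∧ s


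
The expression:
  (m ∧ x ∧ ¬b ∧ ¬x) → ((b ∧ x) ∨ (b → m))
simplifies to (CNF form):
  True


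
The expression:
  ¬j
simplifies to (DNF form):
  ¬j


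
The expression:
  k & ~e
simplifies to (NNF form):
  k & ~e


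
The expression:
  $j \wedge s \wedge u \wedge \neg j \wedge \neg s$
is never true.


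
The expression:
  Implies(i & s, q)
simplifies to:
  q | ~i | ~s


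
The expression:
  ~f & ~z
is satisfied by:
  {z: False, f: False}


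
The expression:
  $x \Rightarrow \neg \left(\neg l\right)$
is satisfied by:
  {l: True, x: False}
  {x: False, l: False}
  {x: True, l: True}
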